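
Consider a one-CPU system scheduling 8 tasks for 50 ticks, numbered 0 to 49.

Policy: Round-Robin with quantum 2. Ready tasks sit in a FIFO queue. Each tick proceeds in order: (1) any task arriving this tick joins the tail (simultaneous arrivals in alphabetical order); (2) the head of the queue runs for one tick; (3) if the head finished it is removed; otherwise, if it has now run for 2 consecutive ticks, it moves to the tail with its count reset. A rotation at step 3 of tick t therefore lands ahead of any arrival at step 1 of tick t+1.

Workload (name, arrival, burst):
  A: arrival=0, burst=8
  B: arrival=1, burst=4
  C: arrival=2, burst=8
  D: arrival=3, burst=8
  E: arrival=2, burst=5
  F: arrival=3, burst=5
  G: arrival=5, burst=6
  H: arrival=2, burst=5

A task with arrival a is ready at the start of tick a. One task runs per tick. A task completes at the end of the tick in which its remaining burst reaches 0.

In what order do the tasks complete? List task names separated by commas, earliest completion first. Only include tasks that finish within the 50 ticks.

t=0: queue=[A] q_used=0 → run A
t=1: queue=[A,B] q_used=1 → run A
t=2: queue=[B,A,C,E,H] q_used=0 → run B
t=3: queue=[B,A,C,E,H,D,F] q_used=1 → run B
t=4: queue=[A,C,E,H,D,F,B] q_used=0 → run A
t=5: queue=[A,C,E,H,D,F,B,G] q_used=1 → run A
t=6: queue=[C,E,H,D,F,B,G,A] q_used=0 → run C
t=7: queue=[C,E,H,D,F,B,G,A] q_used=1 → run C
t=8: queue=[E,H,D,F,B,G,A,C] q_used=0 → run E
t=9: queue=[E,H,D,F,B,G,A,C] q_used=1 → run E
t=10: queue=[H,D,F,B,G,A,C,E] q_used=0 → run H
t=11: queue=[H,D,F,B,G,A,C,E] q_used=1 → run H
t=12: queue=[D,F,B,G,A,C,E,H] q_used=0 → run D
t=13: queue=[D,F,B,G,A,C,E,H] q_used=1 → run D
t=14: queue=[F,B,G,A,C,E,H,D] q_used=0 → run F
t=15: queue=[F,B,G,A,C,E,H,D] q_used=1 → run F
t=16: queue=[B,G,A,C,E,H,D,F] q_used=0 → run B
t=17: queue=[B,G,A,C,E,H,D,F] q_used=1 → run B
t=18: queue=[G,A,C,E,H,D,F] q_used=0 → run G
t=19: queue=[G,A,C,E,H,D,F] q_used=1 → run G
t=20: queue=[A,C,E,H,D,F,G] q_used=0 → run A
t=21: queue=[A,C,E,H,D,F,G] q_used=1 → run A
t=22: queue=[C,E,H,D,F,G,A] q_used=0 → run C
t=23: queue=[C,E,H,D,F,G,A] q_used=1 → run C
t=24: queue=[E,H,D,F,G,A,C] q_used=0 → run E
t=25: queue=[E,H,D,F,G,A,C] q_used=1 → run E
t=26: queue=[H,D,F,G,A,C,E] q_used=0 → run H
t=27: queue=[H,D,F,G,A,C,E] q_used=1 → run H
t=28: queue=[D,F,G,A,C,E,H] q_used=0 → run D
t=29: queue=[D,F,G,A,C,E,H] q_used=1 → run D
t=30: queue=[F,G,A,C,E,H,D] q_used=0 → run F
t=31: queue=[F,G,A,C,E,H,D] q_used=1 → run F
t=32: queue=[G,A,C,E,H,D,F] q_used=0 → run G
t=33: queue=[G,A,C,E,H,D,F] q_used=1 → run G
t=34: queue=[A,C,E,H,D,F,G] q_used=0 → run A
t=35: queue=[A,C,E,H,D,F,G] q_used=1 → run A
t=36: queue=[C,E,H,D,F,G] q_used=0 → run C
t=37: queue=[C,E,H,D,F,G] q_used=1 → run C
t=38: queue=[E,H,D,F,G,C] q_used=0 → run E
t=39: queue=[H,D,F,G,C] q_used=0 → run H
t=40: queue=[D,F,G,C] q_used=0 → run D
t=41: queue=[D,F,G,C] q_used=1 → run D
t=42: queue=[F,G,C,D] q_used=0 → run F
t=43: queue=[G,C,D] q_used=0 → run G
t=44: queue=[G,C,D] q_used=1 → run G
t=45: queue=[C,D] q_used=0 → run C
t=46: queue=[C,D] q_used=1 → run C
t=47: queue=[D] q_used=0 → run D
t=48: queue=[D] q_used=1 → run D
t=49: (idle)

completion order = B, A, E, H, F, G, C, D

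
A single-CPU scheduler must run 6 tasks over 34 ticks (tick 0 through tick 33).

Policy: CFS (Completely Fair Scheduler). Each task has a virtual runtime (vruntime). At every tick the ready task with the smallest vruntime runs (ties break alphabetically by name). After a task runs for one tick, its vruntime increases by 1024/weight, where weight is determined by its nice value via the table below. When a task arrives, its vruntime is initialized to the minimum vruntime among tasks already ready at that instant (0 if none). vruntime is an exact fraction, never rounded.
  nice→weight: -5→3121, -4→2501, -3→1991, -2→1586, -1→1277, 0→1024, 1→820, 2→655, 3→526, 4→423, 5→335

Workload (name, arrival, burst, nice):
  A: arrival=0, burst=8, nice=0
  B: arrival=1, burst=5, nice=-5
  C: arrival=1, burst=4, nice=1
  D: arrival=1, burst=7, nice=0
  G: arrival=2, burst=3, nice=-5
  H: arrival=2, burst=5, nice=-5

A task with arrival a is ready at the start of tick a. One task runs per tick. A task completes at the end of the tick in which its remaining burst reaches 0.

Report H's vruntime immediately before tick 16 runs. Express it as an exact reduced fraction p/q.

vruntime(H, start of tick 16) = 7217/3121

t=0: vr[A=0] → run A
t=1: vr[A=1 B=1 C=1 D=1] → run A
t=2: vr[A=2 B=1 C=1 D=1 G=1 H=1] → run B
t=3: vr[A=2 B=4145/3121 C=1 D=1 G=1 H=1] → run C
t=4: vr[A=2 B=4145/3121 C=461/205 D=1 G=1 H=1] → run D
t=5: vr[A=2 B=4145/3121 C=461/205 D=2 G=1 H=1] → run G
t=6: vr[A=2 B=4145/3121 C=461/205 D=2 G=4145/3121 H=1] → run H
t=7: vr[A=2 B=4145/3121 C=461/205 D=2 G=4145/3121 H=4145/3121] → run B
t=8: vr[A=2 B=5169/3121 C=461/205 D=2 G=4145/3121 H=4145/3121] → run G
t=9: vr[A=2 B=5169/3121 C=461/205 D=2 G=5169/3121 H=4145/3121] → run H
t=10: vr[A=2 B=5169/3121 C=461/205 D=2 G=5169/3121 H=5169/3121] → run B
t=11: vr[A=2 B=6193/3121 C=461/205 D=2 G=5169/3121 H=5169/3121] → run G
t=12: vr[A=2 B=6193/3121 C=461/205 D=2 H=5169/3121] → run H
t=13: vr[A=2 B=6193/3121 C=461/205 D=2 H=6193/3121] → run B
t=14: vr[A=2 B=7217/3121 C=461/205 D=2 H=6193/3121] → run H
t=15: vr[A=2 B=7217/3121 C=461/205 D=2 H=7217/3121] → run A
t=16: vr[A=3 B=7217/3121 C=461/205 D=2 H=7217/3121] → run D
t=17: vr[A=3 B=7217/3121 C=461/205 D=3 H=7217/3121] → run C
t=18: vr[A=3 B=7217/3121 C=717/205 D=3 H=7217/3121] → run B
t=19: vr[A=3 C=717/205 D=3 H=7217/3121] → run H
t=20: vr[A=3 C=717/205 D=3] → run A
t=21: vr[A=4 C=717/205 D=3] → run D
t=22: vr[A=4 C=717/205 D=4] → run C
t=23: vr[A=4 C=973/205 D=4] → run A
t=24: vr[A=5 C=973/205 D=4] → run D
t=25: vr[A=5 C=973/205 D=5] → run C
t=26: vr[A=5 D=5] → run A
t=27: vr[A=6 D=5] → run D
t=28: vr[A=6 D=6] → run A
t=29: vr[A=7 D=6] → run D
t=30: vr[A=7 D=7] → run A
t=31: vr[D=7] → run D
t=32: (idle)
t=33: (idle)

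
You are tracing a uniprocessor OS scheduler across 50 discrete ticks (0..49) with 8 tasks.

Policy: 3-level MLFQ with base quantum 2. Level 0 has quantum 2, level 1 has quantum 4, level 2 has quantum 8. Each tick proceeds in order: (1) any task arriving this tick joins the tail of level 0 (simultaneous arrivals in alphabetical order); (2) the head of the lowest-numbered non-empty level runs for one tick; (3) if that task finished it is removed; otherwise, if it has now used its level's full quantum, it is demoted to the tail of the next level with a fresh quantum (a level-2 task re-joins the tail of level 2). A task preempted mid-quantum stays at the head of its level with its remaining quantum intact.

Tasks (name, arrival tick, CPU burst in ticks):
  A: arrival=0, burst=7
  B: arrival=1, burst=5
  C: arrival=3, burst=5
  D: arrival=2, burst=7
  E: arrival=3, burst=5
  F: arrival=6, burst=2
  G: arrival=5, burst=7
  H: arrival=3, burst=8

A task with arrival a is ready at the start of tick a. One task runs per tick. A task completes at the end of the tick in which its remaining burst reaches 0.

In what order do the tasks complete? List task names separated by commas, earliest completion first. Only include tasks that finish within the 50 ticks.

completion order = F, B, C, E, A, D, H, G

t=0: L0/L1/L2 = A/-/- → run A
t=1: L0/L1/L2 = AB/-/- → run A
t=2: L0/L1/L2 = BD/A/- → run B
t=3: L0/L1/L2 = BDCEH/A/- → run B
t=4: L0/L1/L2 = DCEH/AB/- → run D
t=5: L0/L1/L2 = DCEHG/AB/- → run D
t=6: L0/L1/L2 = CEHGF/ABD/- → run C
t=7: L0/L1/L2 = CEHGF/ABD/- → run C
t=8: L0/L1/L2 = EHGF/ABDC/- → run E
t=9: L0/L1/L2 = EHGF/ABDC/- → run E
t=10: L0/L1/L2 = HGF/ABDCE/- → run H
t=11: L0/L1/L2 = HGF/ABDCE/- → run H
t=12: L0/L1/L2 = GF/ABDCEH/- → run G
t=13: L0/L1/L2 = GF/ABDCEH/- → run G
t=14: L0/L1/L2 = F/ABDCEHG/- → run F
t=15: L0/L1/L2 = F/ABDCEHG/- → run F
t=16: L0/L1/L2 = -/ABDCEHG/- → run A
t=17: L0/L1/L2 = -/ABDCEHG/- → run A
t=18: L0/L1/L2 = -/ABDCEHG/- → run A
t=19: L0/L1/L2 = -/ABDCEHG/- → run A
t=20: L0/L1/L2 = -/BDCEHG/A → run B
t=21: L0/L1/L2 = -/BDCEHG/A → run B
t=22: L0/L1/L2 = -/BDCEHG/A → run B
t=23: L0/L1/L2 = -/DCEHG/A → run D
t=24: L0/L1/L2 = -/DCEHG/A → run D
t=25: L0/L1/L2 = -/DCEHG/A → run D
t=26: L0/L1/L2 = -/DCEHG/A → run D
t=27: L0/L1/L2 = -/CEHG/AD → run C
t=28: L0/L1/L2 = -/CEHG/AD → run C
t=29: L0/L1/L2 = -/CEHG/AD → run C
t=30: L0/L1/L2 = -/EHG/AD → run E
t=31: L0/L1/L2 = -/EHG/AD → run E
t=32: L0/L1/L2 = -/EHG/AD → run E
t=33: L0/L1/L2 = -/HG/AD → run H
t=34: L0/L1/L2 = -/HG/AD → run H
t=35: L0/L1/L2 = -/HG/AD → run H
t=36: L0/L1/L2 = -/HG/AD → run H
t=37: L0/L1/L2 = -/G/ADH → run G
t=38: L0/L1/L2 = -/G/ADH → run G
t=39: L0/L1/L2 = -/G/ADH → run G
t=40: L0/L1/L2 = -/G/ADH → run G
t=41: L0/L1/L2 = -/-/ADHG → run A
t=42: L0/L1/L2 = -/-/DHG → run D
t=43: L0/L1/L2 = -/-/HG → run H
t=44: L0/L1/L2 = -/-/HG → run H
t=45: L0/L1/L2 = -/-/G → run G
t=46: (idle)
t=47: (idle)
t=48: (idle)
t=49: (idle)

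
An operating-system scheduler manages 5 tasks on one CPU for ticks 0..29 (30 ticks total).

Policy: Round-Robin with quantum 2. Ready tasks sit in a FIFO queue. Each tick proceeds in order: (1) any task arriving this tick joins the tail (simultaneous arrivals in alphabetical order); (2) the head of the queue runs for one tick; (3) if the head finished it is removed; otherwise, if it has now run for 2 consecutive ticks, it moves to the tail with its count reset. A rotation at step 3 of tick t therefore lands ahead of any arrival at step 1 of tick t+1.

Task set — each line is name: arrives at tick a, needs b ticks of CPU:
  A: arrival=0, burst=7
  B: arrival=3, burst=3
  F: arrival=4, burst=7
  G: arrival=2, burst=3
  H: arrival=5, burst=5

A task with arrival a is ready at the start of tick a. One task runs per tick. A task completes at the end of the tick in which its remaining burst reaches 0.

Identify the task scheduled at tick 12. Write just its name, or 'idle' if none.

running at tick 12 = H

t=0: queue=[A] q_used=0 → run A
t=1: queue=[A] q_used=1 → run A
t=2: queue=[A,G] q_used=0 → run A
t=3: queue=[A,G,B] q_used=1 → run A
t=4: queue=[G,B,A,F] q_used=0 → run G
t=5: queue=[G,B,A,F,H] q_used=1 → run G
t=6: queue=[B,A,F,H,G] q_used=0 → run B
t=7: queue=[B,A,F,H,G] q_used=1 → run B
t=8: queue=[A,F,H,G,B] q_used=0 → run A
t=9: queue=[A,F,H,G,B] q_used=1 → run A
t=10: queue=[F,H,G,B,A] q_used=0 → run F
t=11: queue=[F,H,G,B,A] q_used=1 → run F
t=12: queue=[H,G,B,A,F] q_used=0 → run H
t=13: queue=[H,G,B,A,F] q_used=1 → run H
t=14: queue=[G,B,A,F,H] q_used=0 → run G
t=15: queue=[B,A,F,H] q_used=0 → run B
t=16: queue=[A,F,H] q_used=0 → run A
t=17: queue=[F,H] q_used=0 → run F
t=18: queue=[F,H] q_used=1 → run F
t=19: queue=[H,F] q_used=0 → run H
t=20: queue=[H,F] q_used=1 → run H
t=21: queue=[F,H] q_used=0 → run F
t=22: queue=[F,H] q_used=1 → run F
t=23: queue=[H,F] q_used=0 → run H
t=24: queue=[F] q_used=0 → run F
t=25: (idle)
t=26: (idle)
t=27: (idle)
t=28: (idle)
t=29: (idle)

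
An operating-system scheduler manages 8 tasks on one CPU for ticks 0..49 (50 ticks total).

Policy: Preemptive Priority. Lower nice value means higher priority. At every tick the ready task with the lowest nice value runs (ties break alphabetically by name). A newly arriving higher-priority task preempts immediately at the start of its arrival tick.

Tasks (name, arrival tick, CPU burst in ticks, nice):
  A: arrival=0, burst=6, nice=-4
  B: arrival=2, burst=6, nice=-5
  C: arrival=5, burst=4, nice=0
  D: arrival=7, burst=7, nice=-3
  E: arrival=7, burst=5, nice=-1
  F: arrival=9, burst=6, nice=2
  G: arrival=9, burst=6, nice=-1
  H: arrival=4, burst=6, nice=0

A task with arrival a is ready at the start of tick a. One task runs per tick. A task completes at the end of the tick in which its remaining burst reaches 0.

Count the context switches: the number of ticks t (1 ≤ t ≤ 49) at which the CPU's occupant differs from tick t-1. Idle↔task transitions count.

context switches = 9

t=0: ready={A} → run A
t=1: ready={A} → run A
t=2: ready={A,B} → run B
t=3: ready={A,B} → run B
t=4: ready={A,B,H} → run B
t=5: ready={A,B,C,H} → run B
t=6: ready={A,B,C,H} → run B
t=7: ready={A,B,C,D,E,H} → run B
t=8: ready={A,C,D,E,H} → run A
t=9: ready={A,C,D,E,F,G,H} → run A
t=10: ready={A,C,D,E,F,G,H} → run A
t=11: ready={A,C,D,E,F,G,H} → run A
t=12: ready={C,D,E,F,G,H} → run D
t=13: ready={C,D,E,F,G,H} → run D
t=14: ready={C,D,E,F,G,H} → run D
t=15: ready={C,D,E,F,G,H} → run D
t=16: ready={C,D,E,F,G,H} → run D
t=17: ready={C,D,E,F,G,H} → run D
t=18: ready={C,D,E,F,G,H} → run D
t=19: ready={C,E,F,G,H} → run E
t=20: ready={C,E,F,G,H} → run E
t=21: ready={C,E,F,G,H} → run E
t=22: ready={C,E,F,G,H} → run E
t=23: ready={C,E,F,G,H} → run E
t=24: ready={C,F,G,H} → run G
t=25: ready={C,F,G,H} → run G
t=26: ready={C,F,G,H} → run G
t=27: ready={C,F,G,H} → run G
t=28: ready={C,F,G,H} → run G
t=29: ready={C,F,G,H} → run G
t=30: ready={C,F,H} → run C
t=31: ready={C,F,H} → run C
t=32: ready={C,F,H} → run C
t=33: ready={C,F,H} → run C
t=34: ready={F,H} → run H
t=35: ready={F,H} → run H
t=36: ready={F,H} → run H
t=37: ready={F,H} → run H
t=38: ready={F,H} → run H
t=39: ready={F,H} → run H
t=40: ready={F} → run F
t=41: ready={F} → run F
t=42: ready={F} → run F
t=43: ready={F} → run F
t=44: ready={F} → run F
t=45: ready={F} → run F
t=46: (idle)
t=47: (idle)
t=48: (idle)
t=49: (idle)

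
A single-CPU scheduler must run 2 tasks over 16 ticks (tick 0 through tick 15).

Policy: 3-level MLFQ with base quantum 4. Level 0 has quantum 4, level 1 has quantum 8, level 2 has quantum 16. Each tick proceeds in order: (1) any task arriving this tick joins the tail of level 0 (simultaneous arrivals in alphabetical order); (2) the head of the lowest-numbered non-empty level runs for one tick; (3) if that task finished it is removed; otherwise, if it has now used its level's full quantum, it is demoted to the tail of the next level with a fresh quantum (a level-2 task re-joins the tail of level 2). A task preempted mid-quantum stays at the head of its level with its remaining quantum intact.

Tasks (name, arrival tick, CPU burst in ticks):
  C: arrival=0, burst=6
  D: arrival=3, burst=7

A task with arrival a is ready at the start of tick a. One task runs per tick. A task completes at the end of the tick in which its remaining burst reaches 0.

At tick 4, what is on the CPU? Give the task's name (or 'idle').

t=0: L0/L1/L2 = C/-/- → run C
t=1: L0/L1/L2 = C/-/- → run C
t=2: L0/L1/L2 = C/-/- → run C
t=3: L0/L1/L2 = CD/-/- → run C
t=4: L0/L1/L2 = D/C/- → run D
t=5: L0/L1/L2 = D/C/- → run D
t=6: L0/L1/L2 = D/C/- → run D
t=7: L0/L1/L2 = D/C/- → run D
t=8: L0/L1/L2 = -/CD/- → run C
t=9: L0/L1/L2 = -/CD/- → run C
t=10: L0/L1/L2 = -/D/- → run D
t=11: L0/L1/L2 = -/D/- → run D
t=12: L0/L1/L2 = -/D/- → run D
t=13: (idle)
t=14: (idle)
t=15: (idle)

running at tick 4 = D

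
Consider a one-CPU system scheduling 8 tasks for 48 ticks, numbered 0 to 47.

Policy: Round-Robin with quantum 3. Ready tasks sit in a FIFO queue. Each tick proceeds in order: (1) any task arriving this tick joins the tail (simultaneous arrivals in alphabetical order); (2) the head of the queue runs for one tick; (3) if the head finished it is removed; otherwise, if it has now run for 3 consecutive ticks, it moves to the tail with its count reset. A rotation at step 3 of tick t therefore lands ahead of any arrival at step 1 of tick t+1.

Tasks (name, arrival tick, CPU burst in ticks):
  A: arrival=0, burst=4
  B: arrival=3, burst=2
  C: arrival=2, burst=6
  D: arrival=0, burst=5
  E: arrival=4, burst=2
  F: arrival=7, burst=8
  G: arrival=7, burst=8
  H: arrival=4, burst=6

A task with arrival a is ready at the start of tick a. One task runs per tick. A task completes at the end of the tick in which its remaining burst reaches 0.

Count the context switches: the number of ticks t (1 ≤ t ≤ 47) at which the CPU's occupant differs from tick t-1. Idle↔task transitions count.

context switches = 16

t=0: queue=[A,D] q_used=0 → run A
t=1: queue=[A,D] q_used=1 → run A
t=2: queue=[A,D,C] q_used=2 → run A
t=3: queue=[D,C,A,B] q_used=0 → run D
t=4: queue=[D,C,A,B,E,H] q_used=1 → run D
t=5: queue=[D,C,A,B,E,H] q_used=2 → run D
t=6: queue=[C,A,B,E,H,D] q_used=0 → run C
t=7: queue=[C,A,B,E,H,D,F,G] q_used=1 → run C
t=8: queue=[C,A,B,E,H,D,F,G] q_used=2 → run C
t=9: queue=[A,B,E,H,D,F,G,C] q_used=0 → run A
t=10: queue=[B,E,H,D,F,G,C] q_used=0 → run B
t=11: queue=[B,E,H,D,F,G,C] q_used=1 → run B
t=12: queue=[E,H,D,F,G,C] q_used=0 → run E
t=13: queue=[E,H,D,F,G,C] q_used=1 → run E
t=14: queue=[H,D,F,G,C] q_used=0 → run H
t=15: queue=[H,D,F,G,C] q_used=1 → run H
t=16: queue=[H,D,F,G,C] q_used=2 → run H
t=17: queue=[D,F,G,C,H] q_used=0 → run D
t=18: queue=[D,F,G,C,H] q_used=1 → run D
t=19: queue=[F,G,C,H] q_used=0 → run F
t=20: queue=[F,G,C,H] q_used=1 → run F
t=21: queue=[F,G,C,H] q_used=2 → run F
t=22: queue=[G,C,H,F] q_used=0 → run G
t=23: queue=[G,C,H,F] q_used=1 → run G
t=24: queue=[G,C,H,F] q_used=2 → run G
t=25: queue=[C,H,F,G] q_used=0 → run C
t=26: queue=[C,H,F,G] q_used=1 → run C
t=27: queue=[C,H,F,G] q_used=2 → run C
t=28: queue=[H,F,G] q_used=0 → run H
t=29: queue=[H,F,G] q_used=1 → run H
t=30: queue=[H,F,G] q_used=2 → run H
t=31: queue=[F,G] q_used=0 → run F
t=32: queue=[F,G] q_used=1 → run F
t=33: queue=[F,G] q_used=2 → run F
t=34: queue=[G,F] q_used=0 → run G
t=35: queue=[G,F] q_used=1 → run G
t=36: queue=[G,F] q_used=2 → run G
t=37: queue=[F,G] q_used=0 → run F
t=38: queue=[F,G] q_used=1 → run F
t=39: queue=[G] q_used=0 → run G
t=40: queue=[G] q_used=1 → run G
t=41: (idle)
t=42: (idle)
t=43: (idle)
t=44: (idle)
t=45: (idle)
t=46: (idle)
t=47: (idle)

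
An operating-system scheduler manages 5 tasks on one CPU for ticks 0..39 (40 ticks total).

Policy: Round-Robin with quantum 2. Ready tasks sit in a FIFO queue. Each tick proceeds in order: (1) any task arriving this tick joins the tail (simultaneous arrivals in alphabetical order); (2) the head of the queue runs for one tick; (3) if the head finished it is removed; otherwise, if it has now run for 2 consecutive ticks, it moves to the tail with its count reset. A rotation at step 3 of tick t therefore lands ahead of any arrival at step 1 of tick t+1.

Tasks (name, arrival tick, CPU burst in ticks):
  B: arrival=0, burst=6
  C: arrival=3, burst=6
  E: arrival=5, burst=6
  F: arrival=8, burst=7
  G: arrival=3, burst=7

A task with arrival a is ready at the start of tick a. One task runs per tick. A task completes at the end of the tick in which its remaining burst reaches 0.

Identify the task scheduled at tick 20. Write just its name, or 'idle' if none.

t=0: queue=[B] q_used=0 → run B
t=1: queue=[B] q_used=1 → run B
t=2: queue=[B] q_used=0 → run B
t=3: queue=[B,C,G] q_used=1 → run B
t=4: queue=[C,G,B] q_used=0 → run C
t=5: queue=[C,G,B,E] q_used=1 → run C
t=6: queue=[G,B,E,C] q_used=0 → run G
t=7: queue=[G,B,E,C] q_used=1 → run G
t=8: queue=[B,E,C,G,F] q_used=0 → run B
t=9: queue=[B,E,C,G,F] q_used=1 → run B
t=10: queue=[E,C,G,F] q_used=0 → run E
t=11: queue=[E,C,G,F] q_used=1 → run E
t=12: queue=[C,G,F,E] q_used=0 → run C
t=13: queue=[C,G,F,E] q_used=1 → run C
t=14: queue=[G,F,E,C] q_used=0 → run G
t=15: queue=[G,F,E,C] q_used=1 → run G
t=16: queue=[F,E,C,G] q_used=0 → run F
t=17: queue=[F,E,C,G] q_used=1 → run F
t=18: queue=[E,C,G,F] q_used=0 → run E
t=19: queue=[E,C,G,F] q_used=1 → run E
t=20: queue=[C,G,F,E] q_used=0 → run C
t=21: queue=[C,G,F,E] q_used=1 → run C
t=22: queue=[G,F,E] q_used=0 → run G
t=23: queue=[G,F,E] q_used=1 → run G
t=24: queue=[F,E,G] q_used=0 → run F
t=25: queue=[F,E,G] q_used=1 → run F
t=26: queue=[E,G,F] q_used=0 → run E
t=27: queue=[E,G,F] q_used=1 → run E
t=28: queue=[G,F] q_used=0 → run G
t=29: queue=[F] q_used=0 → run F
t=30: queue=[F] q_used=1 → run F
t=31: queue=[F] q_used=0 → run F
t=32: (idle)
t=33: (idle)
t=34: (idle)
t=35: (idle)
t=36: (idle)
t=37: (idle)
t=38: (idle)
t=39: (idle)

running at tick 20 = C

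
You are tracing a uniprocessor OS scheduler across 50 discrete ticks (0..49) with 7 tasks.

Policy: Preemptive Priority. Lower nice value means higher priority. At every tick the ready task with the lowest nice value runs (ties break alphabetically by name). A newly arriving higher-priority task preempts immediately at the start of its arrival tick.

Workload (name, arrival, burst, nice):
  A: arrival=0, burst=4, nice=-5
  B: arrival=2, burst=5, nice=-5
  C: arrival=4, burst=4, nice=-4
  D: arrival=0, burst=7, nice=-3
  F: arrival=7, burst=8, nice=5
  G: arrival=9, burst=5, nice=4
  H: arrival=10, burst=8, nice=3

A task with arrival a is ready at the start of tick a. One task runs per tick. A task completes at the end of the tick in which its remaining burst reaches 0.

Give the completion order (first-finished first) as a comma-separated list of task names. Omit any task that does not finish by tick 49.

t=0: ready={A,D} → run A
t=1: ready={A,D} → run A
t=2: ready={A,B,D} → run A
t=3: ready={A,B,D} → run A
t=4: ready={B,C,D} → run B
t=5: ready={B,C,D} → run B
t=6: ready={B,C,D} → run B
t=7: ready={B,C,D,F} → run B
t=8: ready={B,C,D,F} → run B
t=9: ready={C,D,F,G} → run C
t=10: ready={C,D,F,G,H} → run C
t=11: ready={C,D,F,G,H} → run C
t=12: ready={C,D,F,G,H} → run C
t=13: ready={D,F,G,H} → run D
t=14: ready={D,F,G,H} → run D
t=15: ready={D,F,G,H} → run D
t=16: ready={D,F,G,H} → run D
t=17: ready={D,F,G,H} → run D
t=18: ready={D,F,G,H} → run D
t=19: ready={D,F,G,H} → run D
t=20: ready={F,G,H} → run H
t=21: ready={F,G,H} → run H
t=22: ready={F,G,H} → run H
t=23: ready={F,G,H} → run H
t=24: ready={F,G,H} → run H
t=25: ready={F,G,H} → run H
t=26: ready={F,G,H} → run H
t=27: ready={F,G,H} → run H
t=28: ready={F,G} → run G
t=29: ready={F,G} → run G
t=30: ready={F,G} → run G
t=31: ready={F,G} → run G
t=32: ready={F,G} → run G
t=33: ready={F} → run F
t=34: ready={F} → run F
t=35: ready={F} → run F
t=36: ready={F} → run F
t=37: ready={F} → run F
t=38: ready={F} → run F
t=39: ready={F} → run F
t=40: ready={F} → run F
t=41: (idle)
t=42: (idle)
t=43: (idle)
t=44: (idle)
t=45: (idle)
t=46: (idle)
t=47: (idle)
t=48: (idle)
t=49: (idle)

completion order = A, B, C, D, H, G, F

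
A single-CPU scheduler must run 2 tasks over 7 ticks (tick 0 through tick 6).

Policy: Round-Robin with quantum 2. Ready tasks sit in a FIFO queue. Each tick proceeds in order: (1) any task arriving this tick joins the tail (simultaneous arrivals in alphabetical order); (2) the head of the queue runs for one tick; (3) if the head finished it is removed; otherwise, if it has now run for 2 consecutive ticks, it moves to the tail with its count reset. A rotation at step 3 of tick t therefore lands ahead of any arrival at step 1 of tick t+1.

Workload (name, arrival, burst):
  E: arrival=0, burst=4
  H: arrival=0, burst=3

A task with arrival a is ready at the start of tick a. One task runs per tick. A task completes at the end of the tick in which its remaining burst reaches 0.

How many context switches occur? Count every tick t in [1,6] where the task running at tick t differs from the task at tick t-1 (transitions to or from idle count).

t=0: queue=[E,H] q_used=0 → run E
t=1: queue=[E,H] q_used=1 → run E
t=2: queue=[H,E] q_used=0 → run H
t=3: queue=[H,E] q_used=1 → run H
t=4: queue=[E,H] q_used=0 → run E
t=5: queue=[E,H] q_used=1 → run E
t=6: queue=[H] q_used=0 → run H

context switches = 3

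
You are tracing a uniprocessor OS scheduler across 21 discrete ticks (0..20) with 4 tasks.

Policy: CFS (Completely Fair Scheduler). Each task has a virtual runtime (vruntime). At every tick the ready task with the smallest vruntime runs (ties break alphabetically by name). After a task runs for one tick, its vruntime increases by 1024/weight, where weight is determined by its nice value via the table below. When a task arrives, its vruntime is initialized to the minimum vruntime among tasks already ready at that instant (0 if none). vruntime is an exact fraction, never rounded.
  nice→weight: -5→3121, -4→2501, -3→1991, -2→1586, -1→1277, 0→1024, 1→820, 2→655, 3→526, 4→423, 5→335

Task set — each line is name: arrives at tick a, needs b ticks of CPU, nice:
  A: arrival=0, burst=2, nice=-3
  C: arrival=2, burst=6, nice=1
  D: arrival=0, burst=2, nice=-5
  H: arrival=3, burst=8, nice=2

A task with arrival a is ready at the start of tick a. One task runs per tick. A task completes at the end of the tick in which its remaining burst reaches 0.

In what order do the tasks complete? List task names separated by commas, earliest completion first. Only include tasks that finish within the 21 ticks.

completion order = D, A, C, H

t=0: vr[A=0 D=0] → run A
t=1: vr[A=1024/1991 D=0] → run D
t=2: vr[A=1024/1991 C=1024/3121 D=1024/3121] → run C
t=3: vr[A=1024/1991 C=1008896/639805 D=1024/3121 H=1024/3121] → run D
t=4: vr[A=1024/1991 C=1008896/639805 H=1024/3121] → run H
t=5: vr[A=1024/1991 C=1008896/639805 H=3866624/2044255] → run A
t=6: vr[C=1008896/639805 H=3866624/2044255] → run C
t=7: vr[C=1807872/639805 H=3866624/2044255] → run H
t=8: vr[C=1807872/639805 H=7062528/2044255] → run C
t=9: vr[C=2606848/639805 H=7062528/2044255] → run H
t=10: vr[C=2606848/639805 H=10258432/2044255] → run C
t=11: vr[C=3405824/639805 H=10258432/2044255] → run H
t=12: vr[C=3405824/639805 H=13454336/2044255] → run C
t=13: vr[C=840960/127961 H=13454336/2044255] → run C
t=14: vr[H=13454336/2044255] → run H
t=15: vr[H=3330048/408851] → run H
t=16: vr[H=19846144/2044255] → run H
t=17: vr[H=23042048/2044255] → run H
t=18: (idle)
t=19: (idle)
t=20: (idle)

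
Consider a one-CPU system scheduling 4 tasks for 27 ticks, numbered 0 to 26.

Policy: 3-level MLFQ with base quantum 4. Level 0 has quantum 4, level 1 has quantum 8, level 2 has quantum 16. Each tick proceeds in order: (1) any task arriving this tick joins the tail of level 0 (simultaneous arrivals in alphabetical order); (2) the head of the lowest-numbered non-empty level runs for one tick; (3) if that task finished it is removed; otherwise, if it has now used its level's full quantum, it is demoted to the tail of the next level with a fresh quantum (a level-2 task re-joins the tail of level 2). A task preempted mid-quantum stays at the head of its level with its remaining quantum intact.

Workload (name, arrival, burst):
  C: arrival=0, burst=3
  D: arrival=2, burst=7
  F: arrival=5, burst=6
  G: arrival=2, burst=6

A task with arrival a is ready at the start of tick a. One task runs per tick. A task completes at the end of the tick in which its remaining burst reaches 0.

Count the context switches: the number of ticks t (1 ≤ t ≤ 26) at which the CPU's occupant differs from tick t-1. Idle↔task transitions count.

t=0: L0/L1/L2 = C/-/- → run C
t=1: L0/L1/L2 = C/-/- → run C
t=2: L0/L1/L2 = CDG/-/- → run C
t=3: L0/L1/L2 = DG/-/- → run D
t=4: L0/L1/L2 = DG/-/- → run D
t=5: L0/L1/L2 = DGF/-/- → run D
t=6: L0/L1/L2 = DGF/-/- → run D
t=7: L0/L1/L2 = GF/D/- → run G
t=8: L0/L1/L2 = GF/D/- → run G
t=9: L0/L1/L2 = GF/D/- → run G
t=10: L0/L1/L2 = GF/D/- → run G
t=11: L0/L1/L2 = F/DG/- → run F
t=12: L0/L1/L2 = F/DG/- → run F
t=13: L0/L1/L2 = F/DG/- → run F
t=14: L0/L1/L2 = F/DG/- → run F
t=15: L0/L1/L2 = -/DGF/- → run D
t=16: L0/L1/L2 = -/DGF/- → run D
t=17: L0/L1/L2 = -/DGF/- → run D
t=18: L0/L1/L2 = -/GF/- → run G
t=19: L0/L1/L2 = -/GF/- → run G
t=20: L0/L1/L2 = -/F/- → run F
t=21: L0/L1/L2 = -/F/- → run F
t=22: (idle)
t=23: (idle)
t=24: (idle)
t=25: (idle)
t=26: (idle)

context switches = 7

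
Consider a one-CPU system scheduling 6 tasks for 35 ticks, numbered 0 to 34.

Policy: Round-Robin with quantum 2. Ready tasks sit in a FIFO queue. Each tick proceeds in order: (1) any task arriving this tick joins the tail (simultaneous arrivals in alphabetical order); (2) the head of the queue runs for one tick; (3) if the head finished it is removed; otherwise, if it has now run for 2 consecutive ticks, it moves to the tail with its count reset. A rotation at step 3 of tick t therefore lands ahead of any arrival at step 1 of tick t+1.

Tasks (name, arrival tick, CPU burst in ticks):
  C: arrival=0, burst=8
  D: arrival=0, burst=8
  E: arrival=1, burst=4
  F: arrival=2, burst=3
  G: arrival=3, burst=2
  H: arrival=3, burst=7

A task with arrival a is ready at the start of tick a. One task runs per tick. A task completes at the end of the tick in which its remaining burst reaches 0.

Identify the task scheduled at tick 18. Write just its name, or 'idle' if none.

t=0: queue=[C,D] q_used=0 → run C
t=1: queue=[C,D,E] q_used=1 → run C
t=2: queue=[D,E,C,F] q_used=0 → run D
t=3: queue=[D,E,C,F,G,H] q_used=1 → run D
t=4: queue=[E,C,F,G,H,D] q_used=0 → run E
t=5: queue=[E,C,F,G,H,D] q_used=1 → run E
t=6: queue=[C,F,G,H,D,E] q_used=0 → run C
t=7: queue=[C,F,G,H,D,E] q_used=1 → run C
t=8: queue=[F,G,H,D,E,C] q_used=0 → run F
t=9: queue=[F,G,H,D,E,C] q_used=1 → run F
t=10: queue=[G,H,D,E,C,F] q_used=0 → run G
t=11: queue=[G,H,D,E,C,F] q_used=1 → run G
t=12: queue=[H,D,E,C,F] q_used=0 → run H
t=13: queue=[H,D,E,C,F] q_used=1 → run H
t=14: queue=[D,E,C,F,H] q_used=0 → run D
t=15: queue=[D,E,C,F,H] q_used=1 → run D
t=16: queue=[E,C,F,H,D] q_used=0 → run E
t=17: queue=[E,C,F,H,D] q_used=1 → run E
t=18: queue=[C,F,H,D] q_used=0 → run C
t=19: queue=[C,F,H,D] q_used=1 → run C
t=20: queue=[F,H,D,C] q_used=0 → run F
t=21: queue=[H,D,C] q_used=0 → run H
t=22: queue=[H,D,C] q_used=1 → run H
t=23: queue=[D,C,H] q_used=0 → run D
t=24: queue=[D,C,H] q_used=1 → run D
t=25: queue=[C,H,D] q_used=0 → run C
t=26: queue=[C,H,D] q_used=1 → run C
t=27: queue=[H,D] q_used=0 → run H
t=28: queue=[H,D] q_used=1 → run H
t=29: queue=[D,H] q_used=0 → run D
t=30: queue=[D,H] q_used=1 → run D
t=31: queue=[H] q_used=0 → run H
t=32: (idle)
t=33: (idle)
t=34: (idle)

running at tick 18 = C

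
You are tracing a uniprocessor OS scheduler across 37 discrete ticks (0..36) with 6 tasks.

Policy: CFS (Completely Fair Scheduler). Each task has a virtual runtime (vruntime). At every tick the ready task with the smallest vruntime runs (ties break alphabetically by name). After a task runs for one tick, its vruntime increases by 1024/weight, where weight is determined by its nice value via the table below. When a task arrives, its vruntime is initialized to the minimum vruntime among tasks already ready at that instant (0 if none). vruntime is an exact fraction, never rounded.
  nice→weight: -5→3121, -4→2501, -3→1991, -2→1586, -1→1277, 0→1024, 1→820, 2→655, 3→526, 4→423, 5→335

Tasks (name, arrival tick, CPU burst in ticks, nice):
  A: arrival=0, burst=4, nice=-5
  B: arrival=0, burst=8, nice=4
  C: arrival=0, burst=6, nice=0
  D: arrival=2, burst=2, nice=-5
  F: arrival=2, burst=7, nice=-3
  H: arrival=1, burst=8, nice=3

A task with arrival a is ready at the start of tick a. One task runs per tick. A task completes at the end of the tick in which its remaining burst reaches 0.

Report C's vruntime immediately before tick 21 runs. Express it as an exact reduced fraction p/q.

t=0: vr[A=0 B=0 C=0] → run A
t=1: vr[A=1024/3121 B=0 C=0 H=0] → run B
t=2: vr[A=1024/3121 B=1024/423 C=0 D=0 F=0 H=0] → run C
t=3: vr[A=1024/3121 B=1024/423 C=1 D=0 F=0 H=0] → run D
t=4: vr[A=1024/3121 B=1024/423 C=1 D=1024/3121 F=0 H=0] → run F
t=5: vr[A=1024/3121 B=1024/423 C=1 D=1024/3121 F=1024/1991 H=0] → run H
t=6: vr[A=1024/3121 B=1024/423 C=1 D=1024/3121 F=1024/1991 H=512/263] → run A
t=7: vr[A=2048/3121 B=1024/423 C=1 D=1024/3121 F=1024/1991 H=512/263] → run D
t=8: vr[A=2048/3121 B=1024/423 C=1 F=1024/1991 H=512/263] → run F
t=9: vr[A=2048/3121 B=1024/423 C=1 F=2048/1991 H=512/263] → run A
t=10: vr[A=3072/3121 B=1024/423 C=1 F=2048/1991 H=512/263] → run A
t=11: vr[B=1024/423 C=1 F=2048/1991 H=512/263] → run C
t=12: vr[B=1024/423 C=2 F=2048/1991 H=512/263] → run F
t=13: vr[B=1024/423 C=2 F=3072/1991 H=512/263] → run F
t=14: vr[B=1024/423 C=2 F=4096/1991 H=512/263] → run H
t=15: vr[B=1024/423 C=2 F=4096/1991 H=1024/263] → run C
t=16: vr[B=1024/423 C=3 F=4096/1991 H=1024/263] → run F
t=17: vr[B=1024/423 C=3 F=5120/1991 H=1024/263] → run B
t=18: vr[B=2048/423 C=3 F=5120/1991 H=1024/263] → run F
t=19: vr[B=2048/423 C=3 F=6144/1991 H=1024/263] → run C
t=20: vr[B=2048/423 C=4 F=6144/1991 H=1024/263] → run F
t=21: vr[B=2048/423 C=4 H=1024/263] → run H
t=22: vr[B=2048/423 C=4 H=1536/263] → run C
t=23: vr[B=2048/423 C=5 H=1536/263] → run B
t=24: vr[B=1024/141 C=5 H=1536/263] → run C
t=25: vr[B=1024/141 H=1536/263] → run H
t=26: vr[B=1024/141 H=2048/263] → run B
t=27: vr[B=4096/423 H=2048/263] → run H
t=28: vr[B=4096/423 H=2560/263] → run B
t=29: vr[B=5120/423 H=2560/263] → run H
t=30: vr[B=5120/423 H=3072/263] → run H
t=31: vr[B=5120/423 H=3584/263] → run B
t=32: vr[B=2048/141 H=3584/263] → run H
t=33: vr[B=2048/141] → run B
t=34: vr[B=7168/423] → run B
t=35: (idle)
t=36: (idle)

vruntime(C, start of tick 21) = 4/1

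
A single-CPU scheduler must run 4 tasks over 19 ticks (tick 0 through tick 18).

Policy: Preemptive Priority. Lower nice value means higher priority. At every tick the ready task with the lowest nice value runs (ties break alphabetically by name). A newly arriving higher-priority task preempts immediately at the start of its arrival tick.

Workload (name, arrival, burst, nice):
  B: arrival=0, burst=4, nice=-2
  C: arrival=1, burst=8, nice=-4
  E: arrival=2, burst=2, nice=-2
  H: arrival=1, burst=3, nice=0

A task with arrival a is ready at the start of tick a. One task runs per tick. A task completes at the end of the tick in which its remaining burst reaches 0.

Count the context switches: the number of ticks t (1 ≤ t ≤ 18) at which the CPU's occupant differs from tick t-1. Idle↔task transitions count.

context switches = 5

t=0: ready={B} → run B
t=1: ready={B,C,H} → run C
t=2: ready={B,C,E,H} → run C
t=3: ready={B,C,E,H} → run C
t=4: ready={B,C,E,H} → run C
t=5: ready={B,C,E,H} → run C
t=6: ready={B,C,E,H} → run C
t=7: ready={B,C,E,H} → run C
t=8: ready={B,C,E,H} → run C
t=9: ready={B,E,H} → run B
t=10: ready={B,E,H} → run B
t=11: ready={B,E,H} → run B
t=12: ready={E,H} → run E
t=13: ready={E,H} → run E
t=14: ready={H} → run H
t=15: ready={H} → run H
t=16: ready={H} → run H
t=17: (idle)
t=18: (idle)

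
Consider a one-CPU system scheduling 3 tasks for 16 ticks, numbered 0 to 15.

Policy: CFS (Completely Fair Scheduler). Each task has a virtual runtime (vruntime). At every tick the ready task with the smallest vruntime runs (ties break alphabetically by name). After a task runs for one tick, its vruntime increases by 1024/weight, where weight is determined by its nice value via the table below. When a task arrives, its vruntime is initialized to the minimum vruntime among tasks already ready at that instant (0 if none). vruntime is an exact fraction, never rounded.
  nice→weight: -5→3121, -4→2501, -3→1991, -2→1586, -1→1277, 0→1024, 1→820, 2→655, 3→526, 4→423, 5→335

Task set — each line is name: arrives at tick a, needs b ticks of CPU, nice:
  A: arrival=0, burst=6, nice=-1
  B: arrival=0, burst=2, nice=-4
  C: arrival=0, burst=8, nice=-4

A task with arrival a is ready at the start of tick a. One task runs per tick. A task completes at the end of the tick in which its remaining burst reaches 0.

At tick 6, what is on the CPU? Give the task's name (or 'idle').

running at tick 6 = C

t=0: vr[A=0 B=0 C=0] → run A
t=1: vr[A=1024/1277 B=0 C=0] → run B
t=2: vr[A=1024/1277 B=1024/2501 C=0] → run C
t=3: vr[A=1024/1277 B=1024/2501 C=1024/2501] → run B
t=4: vr[A=1024/1277 C=1024/2501] → run C
t=5: vr[A=1024/1277 C=2048/2501] → run A
t=6: vr[A=2048/1277 C=2048/2501] → run C
t=7: vr[A=2048/1277 C=3072/2501] → run C
t=8: vr[A=2048/1277 C=4096/2501] → run A
t=9: vr[A=3072/1277 C=4096/2501] → run C
t=10: vr[A=3072/1277 C=5120/2501] → run C
t=11: vr[A=3072/1277 C=6144/2501] → run A
t=12: vr[A=4096/1277 C=6144/2501] → run C
t=13: vr[A=4096/1277 C=7168/2501] → run C
t=14: vr[A=4096/1277] → run A
t=15: vr[A=5120/1277] → run A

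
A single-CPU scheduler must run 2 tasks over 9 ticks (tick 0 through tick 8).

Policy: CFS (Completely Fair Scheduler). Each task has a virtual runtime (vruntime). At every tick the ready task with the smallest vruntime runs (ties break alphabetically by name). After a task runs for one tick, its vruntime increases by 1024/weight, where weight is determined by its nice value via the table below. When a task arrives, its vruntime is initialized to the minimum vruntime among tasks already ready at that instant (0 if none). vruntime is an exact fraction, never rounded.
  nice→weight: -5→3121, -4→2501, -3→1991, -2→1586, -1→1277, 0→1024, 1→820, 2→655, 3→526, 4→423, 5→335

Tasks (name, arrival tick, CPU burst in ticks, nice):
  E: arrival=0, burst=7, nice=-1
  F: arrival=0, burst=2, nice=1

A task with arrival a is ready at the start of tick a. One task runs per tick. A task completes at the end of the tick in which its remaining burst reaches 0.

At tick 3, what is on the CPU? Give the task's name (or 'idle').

running at tick 3 = F

t=0: vr[E=0 F=0] → run E
t=1: vr[E=1024/1277 F=0] → run F
t=2: vr[E=1024/1277 F=256/205] → run E
t=3: vr[E=2048/1277 F=256/205] → run F
t=4: vr[E=2048/1277] → run E
t=5: vr[E=3072/1277] → run E
t=6: vr[E=4096/1277] → run E
t=7: vr[E=5120/1277] → run E
t=8: vr[E=6144/1277] → run E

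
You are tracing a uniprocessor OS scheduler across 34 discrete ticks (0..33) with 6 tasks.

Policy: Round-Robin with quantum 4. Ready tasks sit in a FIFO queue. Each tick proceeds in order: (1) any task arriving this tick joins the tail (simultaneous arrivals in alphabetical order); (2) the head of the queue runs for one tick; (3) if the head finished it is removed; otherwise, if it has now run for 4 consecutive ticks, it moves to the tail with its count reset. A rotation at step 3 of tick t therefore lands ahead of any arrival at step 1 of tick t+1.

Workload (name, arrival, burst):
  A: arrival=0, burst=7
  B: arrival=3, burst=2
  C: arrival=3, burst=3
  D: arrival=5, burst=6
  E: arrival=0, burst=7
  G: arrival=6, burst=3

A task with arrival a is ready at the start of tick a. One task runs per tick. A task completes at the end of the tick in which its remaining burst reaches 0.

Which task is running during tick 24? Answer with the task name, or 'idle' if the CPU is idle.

running at tick 24 = E

t=0: queue=[A,E] q_used=0 → run A
t=1: queue=[A,E] q_used=1 → run A
t=2: queue=[A,E] q_used=2 → run A
t=3: queue=[A,E,B,C] q_used=3 → run A
t=4: queue=[E,B,C,A] q_used=0 → run E
t=5: queue=[E,B,C,A,D] q_used=1 → run E
t=6: queue=[E,B,C,A,D,G] q_used=2 → run E
t=7: queue=[E,B,C,A,D,G] q_used=3 → run E
t=8: queue=[B,C,A,D,G,E] q_used=0 → run B
t=9: queue=[B,C,A,D,G,E] q_used=1 → run B
t=10: queue=[C,A,D,G,E] q_used=0 → run C
t=11: queue=[C,A,D,G,E] q_used=1 → run C
t=12: queue=[C,A,D,G,E] q_used=2 → run C
t=13: queue=[A,D,G,E] q_used=0 → run A
t=14: queue=[A,D,G,E] q_used=1 → run A
t=15: queue=[A,D,G,E] q_used=2 → run A
t=16: queue=[D,G,E] q_used=0 → run D
t=17: queue=[D,G,E] q_used=1 → run D
t=18: queue=[D,G,E] q_used=2 → run D
t=19: queue=[D,G,E] q_used=3 → run D
t=20: queue=[G,E,D] q_used=0 → run G
t=21: queue=[G,E,D] q_used=1 → run G
t=22: queue=[G,E,D] q_used=2 → run G
t=23: queue=[E,D] q_used=0 → run E
t=24: queue=[E,D] q_used=1 → run E
t=25: queue=[E,D] q_used=2 → run E
t=26: queue=[D] q_used=0 → run D
t=27: queue=[D] q_used=1 → run D
t=28: (idle)
t=29: (idle)
t=30: (idle)
t=31: (idle)
t=32: (idle)
t=33: (idle)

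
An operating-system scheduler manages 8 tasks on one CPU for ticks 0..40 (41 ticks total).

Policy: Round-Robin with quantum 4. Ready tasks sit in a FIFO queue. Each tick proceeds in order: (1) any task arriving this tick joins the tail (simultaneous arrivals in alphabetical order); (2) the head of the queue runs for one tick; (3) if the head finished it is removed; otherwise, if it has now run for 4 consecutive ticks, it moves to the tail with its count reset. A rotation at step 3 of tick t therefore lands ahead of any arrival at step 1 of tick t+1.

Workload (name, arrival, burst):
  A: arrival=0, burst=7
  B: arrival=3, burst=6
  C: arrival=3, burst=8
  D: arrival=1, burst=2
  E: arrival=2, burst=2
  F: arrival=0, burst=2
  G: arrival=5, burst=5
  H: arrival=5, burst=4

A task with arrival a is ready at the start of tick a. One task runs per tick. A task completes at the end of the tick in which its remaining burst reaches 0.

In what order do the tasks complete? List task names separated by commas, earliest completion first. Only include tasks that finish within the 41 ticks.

t=0: queue=[A,F] q_used=0 → run A
t=1: queue=[A,F,D] q_used=1 → run A
t=2: queue=[A,F,D,E] q_used=2 → run A
t=3: queue=[A,F,D,E,B,C] q_used=3 → run A
t=4: queue=[F,D,E,B,C,A] q_used=0 → run F
t=5: queue=[F,D,E,B,C,A,G,H] q_used=1 → run F
t=6: queue=[D,E,B,C,A,G,H] q_used=0 → run D
t=7: queue=[D,E,B,C,A,G,H] q_used=1 → run D
t=8: queue=[E,B,C,A,G,H] q_used=0 → run E
t=9: queue=[E,B,C,A,G,H] q_used=1 → run E
t=10: queue=[B,C,A,G,H] q_used=0 → run B
t=11: queue=[B,C,A,G,H] q_used=1 → run B
t=12: queue=[B,C,A,G,H] q_used=2 → run B
t=13: queue=[B,C,A,G,H] q_used=3 → run B
t=14: queue=[C,A,G,H,B] q_used=0 → run C
t=15: queue=[C,A,G,H,B] q_used=1 → run C
t=16: queue=[C,A,G,H,B] q_used=2 → run C
t=17: queue=[C,A,G,H,B] q_used=3 → run C
t=18: queue=[A,G,H,B,C] q_used=0 → run A
t=19: queue=[A,G,H,B,C] q_used=1 → run A
t=20: queue=[A,G,H,B,C] q_used=2 → run A
t=21: queue=[G,H,B,C] q_used=0 → run G
t=22: queue=[G,H,B,C] q_used=1 → run G
t=23: queue=[G,H,B,C] q_used=2 → run G
t=24: queue=[G,H,B,C] q_used=3 → run G
t=25: queue=[H,B,C,G] q_used=0 → run H
t=26: queue=[H,B,C,G] q_used=1 → run H
t=27: queue=[H,B,C,G] q_used=2 → run H
t=28: queue=[H,B,C,G] q_used=3 → run H
t=29: queue=[B,C,G] q_used=0 → run B
t=30: queue=[B,C,G] q_used=1 → run B
t=31: queue=[C,G] q_used=0 → run C
t=32: queue=[C,G] q_used=1 → run C
t=33: queue=[C,G] q_used=2 → run C
t=34: queue=[C,G] q_used=3 → run C
t=35: queue=[G] q_used=0 → run G
t=36: (idle)
t=37: (idle)
t=38: (idle)
t=39: (idle)
t=40: (idle)

completion order = F, D, E, A, H, B, C, G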